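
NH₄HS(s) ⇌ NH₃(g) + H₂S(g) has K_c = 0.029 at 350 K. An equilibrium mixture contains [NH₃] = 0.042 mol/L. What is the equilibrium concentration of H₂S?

(NH₄HS is a pure solid — omitted from K_c.)
At equilibrium, K_c = [NH₃]·[H₂S] = 0.029.
(0.042)·([H₂S]) = 0.029
[H₂S] = 0.690 = 0.69 mol/L

[H₂S] = 0.69 mol/L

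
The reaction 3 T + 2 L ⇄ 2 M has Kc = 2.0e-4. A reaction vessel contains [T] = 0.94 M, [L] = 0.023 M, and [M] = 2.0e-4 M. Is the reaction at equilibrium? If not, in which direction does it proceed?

in the forward direction

Qc = [M]² / ([T]³·[L]²) = (2.0e-4)² / ((0.94)³·(0.023)²) = 9.1e-5
Qc = 9.1e-5 < Kc = 2.0e-4, so the forward reaction proceeds.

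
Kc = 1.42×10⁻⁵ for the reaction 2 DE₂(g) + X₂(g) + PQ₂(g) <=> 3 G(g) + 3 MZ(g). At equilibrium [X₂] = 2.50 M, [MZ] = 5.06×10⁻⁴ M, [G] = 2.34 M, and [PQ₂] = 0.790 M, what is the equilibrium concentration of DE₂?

At equilibrium, Kc = [G]³·[MZ]³ / ([DE₂]²·[X₂]·[PQ₂]) = 1.42×10⁻⁵.
(2.34)³·(5.06×10⁻⁴)³ / (([DE₂])²·(2.50)·(0.790)) = 1.42×10⁻⁵
[DE₂]² = 5.92×10⁻⁵ ⇒ [DE₂] = 0.00769 M

[DE₂] = 0.00769 M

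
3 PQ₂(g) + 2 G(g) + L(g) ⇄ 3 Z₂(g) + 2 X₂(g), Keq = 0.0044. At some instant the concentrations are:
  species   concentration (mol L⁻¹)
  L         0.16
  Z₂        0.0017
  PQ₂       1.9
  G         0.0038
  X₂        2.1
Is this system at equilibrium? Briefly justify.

Q = [Z₂]³·[X₂]² / ([PQ₂]³·[G]²·[L]) = (0.0017)³·(2.1)² / ((1.9)³·(0.0038)²·(0.16)) = 0.0014
Q = 0.0014 < Keq = 0.0044: net forward reaction.

no; Q < K, reaction proceeds forward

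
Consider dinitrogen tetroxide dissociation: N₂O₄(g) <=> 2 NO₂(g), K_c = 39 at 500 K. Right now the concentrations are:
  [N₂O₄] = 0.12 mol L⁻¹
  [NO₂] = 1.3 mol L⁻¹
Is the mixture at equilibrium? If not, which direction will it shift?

Q_c = [NO₂]² / [N₂O₄] = (1.3)² / (0.12) = 14
Q_c = 14 < K_c = 39: net forward reaction.

no; Q < K, reaction proceeds forward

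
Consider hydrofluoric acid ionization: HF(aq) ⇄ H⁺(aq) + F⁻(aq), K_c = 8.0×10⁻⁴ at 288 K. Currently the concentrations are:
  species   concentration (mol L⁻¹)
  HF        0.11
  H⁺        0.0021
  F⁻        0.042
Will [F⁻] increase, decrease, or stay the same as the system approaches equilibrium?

stay the same

Q_c = [H⁺]·[F⁻] / [HF] = (0.0021)·(0.042) / (0.11) = 8.0×10⁻⁴
Q_c = 8.0×10⁻⁴ = K_c; the system is at equilibrium.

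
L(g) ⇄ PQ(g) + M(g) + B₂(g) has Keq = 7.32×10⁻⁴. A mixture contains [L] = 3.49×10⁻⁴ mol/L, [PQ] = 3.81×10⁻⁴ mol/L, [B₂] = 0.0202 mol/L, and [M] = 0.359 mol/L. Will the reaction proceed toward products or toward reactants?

Q = [PQ]·[M]·[B₂] / [L] = (3.81×10⁻⁴)·(0.359)·(0.0202) / (3.49×10⁻⁴) = 0.00792
Q = 0.00792 > Keq = 7.32×10⁻⁴, so the reverse reaction proceeds.

to the left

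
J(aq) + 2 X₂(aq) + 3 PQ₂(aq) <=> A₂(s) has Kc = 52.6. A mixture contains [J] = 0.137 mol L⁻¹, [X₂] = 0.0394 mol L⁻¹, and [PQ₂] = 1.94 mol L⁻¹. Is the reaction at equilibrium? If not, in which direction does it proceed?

toward reactants

(A₂ is a pure solid — omitted from Qc.)
Qc = 1 / ([J]·[X₂]²·[PQ₂]³) = 1 / ((0.137)·(0.0394)²·(1.94)³) = 644
Qc = 644 > Kc = 52.6, so the reverse reaction proceeds.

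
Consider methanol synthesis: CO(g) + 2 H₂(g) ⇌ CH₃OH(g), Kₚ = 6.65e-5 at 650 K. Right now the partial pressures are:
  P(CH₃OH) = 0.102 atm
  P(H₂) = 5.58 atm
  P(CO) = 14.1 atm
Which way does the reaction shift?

Qₚ = P(CH₃OH) / (P(CO)·P(H₂)²) = (0.102) / ((14.1)·(5.58)²) = 2.32e-4
Qₚ = 2.32e-4 > Kₚ = 6.65e-5, so the reverse reaction proceeds.

in the reverse direction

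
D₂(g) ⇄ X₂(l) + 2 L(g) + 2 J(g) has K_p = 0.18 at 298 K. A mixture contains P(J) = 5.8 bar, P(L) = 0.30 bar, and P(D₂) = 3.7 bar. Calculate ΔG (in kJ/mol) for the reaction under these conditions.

(X₂ is a pure liquid — omitted from Q_p.)
Q_p = P(L)²·P(J)² / P(D₂) = (0.30)²·(5.8)² / (3.7) = 0.818
ΔG = RT ln(Q_p/K_p) = (8.314 J mol⁻¹ K⁻¹)(298 K) × ln(0.818/0.18)
   = (2.478 kJ/mol)(1.514) = 3.75 kJ/mol
ΔG > 0, so the forward reaction is non-spontaneous (proceeds in reverse).

ΔG = 3.75 kJ/mol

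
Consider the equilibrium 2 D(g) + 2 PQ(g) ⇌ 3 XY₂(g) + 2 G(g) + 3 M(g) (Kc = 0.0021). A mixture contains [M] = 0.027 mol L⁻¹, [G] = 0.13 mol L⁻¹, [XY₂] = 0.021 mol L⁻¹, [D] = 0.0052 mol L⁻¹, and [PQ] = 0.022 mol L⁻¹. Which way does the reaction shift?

to the right

Qc = [XY₂]³·[G]²·[M]³ / ([D]²·[PQ]²) = (0.021)³·(0.13)²·(0.027)³ / ((0.0052)²·(0.022)²) = 2.4×10⁻⁴
Qc = 2.4×10⁻⁴ < Kc = 0.0021, so the forward reaction proceeds.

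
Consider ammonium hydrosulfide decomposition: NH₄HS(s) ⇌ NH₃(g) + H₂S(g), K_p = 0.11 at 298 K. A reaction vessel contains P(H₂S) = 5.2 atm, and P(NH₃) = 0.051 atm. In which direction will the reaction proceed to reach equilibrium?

(NH₄HS is a pure solid — omitted from Q_p.)
Q_p = P(NH₃)·P(H₂S) = (0.051)·(5.2) = 0.27
Q_p = 0.27 > K_p = 0.11, so the reverse reaction proceeds.

in the reverse direction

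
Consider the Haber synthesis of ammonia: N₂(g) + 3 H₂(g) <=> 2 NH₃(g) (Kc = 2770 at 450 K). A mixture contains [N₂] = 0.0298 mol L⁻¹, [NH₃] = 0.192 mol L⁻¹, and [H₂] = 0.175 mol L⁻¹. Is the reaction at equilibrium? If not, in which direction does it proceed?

toward products

Qc = [NH₃]² / ([N₂]·[H₂]³) = (0.192)² / ((0.0298)·(0.175)³) = 231
Qc = 231 < Kc = 2770, so the forward reaction proceeds.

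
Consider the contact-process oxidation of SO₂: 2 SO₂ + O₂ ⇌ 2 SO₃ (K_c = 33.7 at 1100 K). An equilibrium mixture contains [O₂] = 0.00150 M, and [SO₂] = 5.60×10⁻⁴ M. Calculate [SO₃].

At equilibrium, K_c = [SO₃]² / ([SO₂]²·[O₂]) = 33.7.
([SO₃])² / ((5.60×10⁻⁴)²·(0.00150)) = 33.7
[SO₃]² = 1.59×10⁻⁸ ⇒ [SO₃] = 1.26×10⁻⁴ M

[SO₃] = 1.26×10⁻⁴ M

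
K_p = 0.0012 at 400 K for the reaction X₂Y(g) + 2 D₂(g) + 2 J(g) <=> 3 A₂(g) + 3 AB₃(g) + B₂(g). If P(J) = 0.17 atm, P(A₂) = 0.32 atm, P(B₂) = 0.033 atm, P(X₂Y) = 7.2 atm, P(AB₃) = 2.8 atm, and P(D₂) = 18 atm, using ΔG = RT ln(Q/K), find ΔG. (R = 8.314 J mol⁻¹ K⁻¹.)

ΔG = -4.08 kJ/mol

Q_p = P(A₂)³·P(AB₃)³·P(B₂) / (P(X₂Y)·P(D₂)²·P(J)²) = (0.32)³·(2.8)³·(0.033) / ((7.2)·(18)²·(0.17)²) = 3.52e-4
ΔG = RT ln(Q_p/K_p) = (8.314 J mol⁻¹ K⁻¹)(400 K) × ln(3.52e-4/0.0012)
   = (3.326 kJ/mol)(-1.226) = -4.08 kJ/mol
ΔG < 0, so the forward reaction is spontaneous (proceeds forward).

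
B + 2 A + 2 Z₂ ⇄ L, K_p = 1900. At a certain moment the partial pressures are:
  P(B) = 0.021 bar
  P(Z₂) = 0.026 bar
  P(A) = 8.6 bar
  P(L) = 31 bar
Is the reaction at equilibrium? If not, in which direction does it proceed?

reverse (toward reactants)

Q_p = P(L) / (P(B)·P(A)²·P(Z₂)²) = (31) / ((0.021)·(8.6)²·(0.026)²) = 30000
Q_p = 30000 > K_p = 1900, so the reverse reaction proceeds.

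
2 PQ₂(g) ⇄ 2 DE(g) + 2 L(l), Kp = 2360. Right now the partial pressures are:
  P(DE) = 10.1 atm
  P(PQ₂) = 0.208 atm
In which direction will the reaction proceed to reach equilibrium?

neither direction; the system is at equilibrium

(L is a pure liquid — omitted from Qp.)
Qp = P(DE)² / P(PQ₂)² = (10.1)² / (0.208)² = 2360
Qp = 2360 = Kp, so the system is already at equilibrium.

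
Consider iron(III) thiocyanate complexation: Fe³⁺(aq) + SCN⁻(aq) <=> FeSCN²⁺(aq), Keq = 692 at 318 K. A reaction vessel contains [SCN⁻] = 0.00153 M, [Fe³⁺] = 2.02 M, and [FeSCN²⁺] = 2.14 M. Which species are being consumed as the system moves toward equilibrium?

none (at equilibrium)

Q = [FeSCN²⁺] / ([Fe³⁺]·[SCN⁻]) = (2.14) / ((2.02)·(0.00153)) = 692
Q = 692 = Keq; the system is at equilibrium.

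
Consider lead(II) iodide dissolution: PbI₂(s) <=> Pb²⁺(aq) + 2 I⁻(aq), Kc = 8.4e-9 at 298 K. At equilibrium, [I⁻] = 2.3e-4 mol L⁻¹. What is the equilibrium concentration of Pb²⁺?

(PbI₂ is a pure solid — omitted from Kc.)
At equilibrium, Kc = [Pb²⁺]·[I⁻]² = 8.4e-9.
([Pb²⁺])·(2.3e-4)² = 8.4e-9
[Pb²⁺] = 0.159 = 0.16 mol L⁻¹

[Pb²⁺] = 0.16 mol L⁻¹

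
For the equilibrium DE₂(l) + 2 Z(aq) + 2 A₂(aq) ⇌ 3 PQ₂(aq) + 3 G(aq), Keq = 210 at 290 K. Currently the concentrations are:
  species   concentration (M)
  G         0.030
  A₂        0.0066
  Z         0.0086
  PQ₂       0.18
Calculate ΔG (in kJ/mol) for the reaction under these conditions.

(DE₂ is a pure liquid — omitted from Q.)
Q = [PQ₂]³·[G]³ / ([Z]²·[A₂]²) = (0.18)³·(0.030)³ / ((0.0086)²·(0.0066)²) = 48.9
ΔG = RT ln(Q/Keq) = (8.314 J mol⁻¹ K⁻¹)(290 K) × ln(48.9/210)
   = (2.411 kJ/mol)(-1.457) = -3.51 kJ/mol
ΔG < 0, so the forward reaction is spontaneous (proceeds forward).

ΔG = -3.51 kJ/mol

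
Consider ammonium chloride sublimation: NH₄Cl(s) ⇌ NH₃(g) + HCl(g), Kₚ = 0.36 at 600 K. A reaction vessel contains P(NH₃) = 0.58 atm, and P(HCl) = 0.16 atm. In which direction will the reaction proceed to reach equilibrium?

toward products

(NH₄Cl is a pure solid — omitted from Qₚ.)
Qₚ = P(NH₃)·P(HCl) = (0.58)·(0.16) = 0.093
Qₚ = 0.093 < Kₚ = 0.36, so the forward reaction proceeds.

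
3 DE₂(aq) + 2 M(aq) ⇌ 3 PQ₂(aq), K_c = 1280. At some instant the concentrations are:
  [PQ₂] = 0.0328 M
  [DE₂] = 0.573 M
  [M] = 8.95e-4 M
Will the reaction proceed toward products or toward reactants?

toward products

Q_c = [PQ₂]³ / ([DE₂]³·[M]²) = (0.0328)³ / ((0.573)³·(8.95e-4)²) = 234
Q_c = 234 < K_c = 1280, so the forward reaction proceeds.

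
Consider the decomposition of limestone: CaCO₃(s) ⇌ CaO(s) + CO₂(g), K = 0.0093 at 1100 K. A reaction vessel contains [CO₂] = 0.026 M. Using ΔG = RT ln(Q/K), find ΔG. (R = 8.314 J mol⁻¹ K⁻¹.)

ΔG = 9.40 kJ/mol

(CaCO₃, CaO are pure solids — omitted from Q.)
Q = [CO₂] = 0.0260
ΔG = RT ln(Q/K) = (8.314 J mol⁻¹ K⁻¹)(1100 K) × ln(0.0260/0.0093)
   = (9.145 kJ/mol)(1.028) = 9.40 kJ/mol
ΔG > 0, so the forward reaction is non-spontaneous (proceeds in reverse).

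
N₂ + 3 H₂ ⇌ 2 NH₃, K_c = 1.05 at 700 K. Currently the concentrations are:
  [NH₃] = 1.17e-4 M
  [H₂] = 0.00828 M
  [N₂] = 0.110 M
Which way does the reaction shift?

Q_c = [NH₃]² / ([N₂]·[H₂]³) = (1.17e-4)² / ((0.110)·(0.00828)³) = 0.219
Q_c = 0.219 < K_c = 1.05, so the forward reaction proceeds.

forward (toward products)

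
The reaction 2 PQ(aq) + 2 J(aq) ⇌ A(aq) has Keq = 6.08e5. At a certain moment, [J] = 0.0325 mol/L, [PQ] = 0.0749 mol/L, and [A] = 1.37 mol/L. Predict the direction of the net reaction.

in the forward direction

Q = [A] / ([PQ]²·[J]²) = (1.37) / ((0.0749)²·(0.0325)²) = 2.31e5
Q = 2.31e5 < Keq = 6.08e5, so the forward reaction proceeds.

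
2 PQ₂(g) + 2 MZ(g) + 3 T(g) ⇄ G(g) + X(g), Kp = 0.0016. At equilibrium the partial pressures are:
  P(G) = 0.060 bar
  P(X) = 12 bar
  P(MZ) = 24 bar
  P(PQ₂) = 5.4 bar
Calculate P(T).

At equilibrium, Kp = P(G)·P(X) / (P(PQ₂)²·P(MZ)²·P(T)³) = 0.0016.
(0.060)·(12) / ((5.4)²·(24)²·(P(T))³) = 0.0016
P(T)³ = 0.0268 ⇒ P(T) = 0.30 bar

P(T) = 0.30 bar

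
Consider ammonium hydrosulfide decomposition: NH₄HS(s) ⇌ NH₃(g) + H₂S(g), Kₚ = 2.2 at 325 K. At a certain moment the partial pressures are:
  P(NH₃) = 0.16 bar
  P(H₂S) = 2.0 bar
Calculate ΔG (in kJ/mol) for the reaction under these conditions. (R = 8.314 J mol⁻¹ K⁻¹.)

(NH₄HS is a pure solid — omitted from Qₚ.)
Qₚ = P(NH₃)·P(H₂S) = (0.16)·(2.0) = 0.320
ΔG = RT ln(Qₚ/Kₚ) = (8.314 J mol⁻¹ K⁻¹)(325 K) × ln(0.320/2.2)
   = (2.702 kJ/mol)(-1.928) = -5.21 kJ/mol
ΔG < 0, so the forward reaction is spontaneous (proceeds forward).

ΔG = -5.21 kJ/mol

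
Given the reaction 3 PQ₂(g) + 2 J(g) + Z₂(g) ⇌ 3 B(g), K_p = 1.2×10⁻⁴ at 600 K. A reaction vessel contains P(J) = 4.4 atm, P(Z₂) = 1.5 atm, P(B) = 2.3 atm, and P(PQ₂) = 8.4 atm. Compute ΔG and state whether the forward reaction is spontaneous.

ΔG = 8.85 kJ/mol; the forward reaction is non-spontaneous

Q_p = P(B)³ / (P(PQ₂)³·P(J)²·P(Z₂)) = (2.3)³ / ((8.4)³·(4.4)²·(1.5)) = 7.07×10⁻⁴
ΔG = RT ln(Q_p/K_p) = (8.314 J mol⁻¹ K⁻¹)(600 K) × ln(7.07×10⁻⁴/1.2×10⁻⁴)
   = (4.988 kJ/mol)(1.774) = 8.85 kJ/mol
ΔG > 0, so the forward reaction is non-spontaneous (proceeds in reverse).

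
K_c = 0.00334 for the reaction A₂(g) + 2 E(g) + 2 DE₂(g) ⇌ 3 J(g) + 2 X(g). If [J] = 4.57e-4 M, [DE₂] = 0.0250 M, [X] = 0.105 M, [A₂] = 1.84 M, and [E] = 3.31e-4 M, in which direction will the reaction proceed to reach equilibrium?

toward reactants

Q_c = [J]³·[X]² / ([A₂]·[E]²·[DE₂]²) = (4.57e-4)³·(0.105)² / ((1.84)·(3.31e-4)²·(0.0250)²) = 0.00835
Q_c = 0.00835 > K_c = 0.00334, so the reverse reaction proceeds.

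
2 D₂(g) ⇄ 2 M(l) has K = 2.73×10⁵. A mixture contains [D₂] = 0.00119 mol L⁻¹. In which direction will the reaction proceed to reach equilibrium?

to the left

(M is a pure liquid — omitted from Q.)
Q = 1 / [D₂]² = 1 / (0.00119)² = 7.06×10⁵
Q = 7.06×10⁵ > K = 2.73×10⁵, so the reverse reaction proceeds.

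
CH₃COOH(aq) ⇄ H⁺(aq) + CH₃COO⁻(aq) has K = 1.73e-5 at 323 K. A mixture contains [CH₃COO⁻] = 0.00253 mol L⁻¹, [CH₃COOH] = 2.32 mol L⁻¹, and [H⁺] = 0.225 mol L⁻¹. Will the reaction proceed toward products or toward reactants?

reverse (toward reactants)

Q = [H⁺]·[CH₃COO⁻] / [CH₃COOH] = (0.225)·(0.00253) / (2.32) = 2.45e-4
Q = 2.45e-4 > K = 1.73e-5, so the reverse reaction proceeds.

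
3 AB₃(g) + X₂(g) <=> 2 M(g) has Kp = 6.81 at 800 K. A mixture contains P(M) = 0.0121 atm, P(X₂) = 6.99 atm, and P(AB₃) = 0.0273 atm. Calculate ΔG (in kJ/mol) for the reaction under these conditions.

ΔG = -12.6 kJ/mol

Qp = P(M)² / (P(AB₃)³·P(X₂)) = (0.0121)² / ((0.0273)³·(6.99)) = 1.03
ΔG = RT ln(Qp/Kp) = (8.314 J mol⁻¹ K⁻¹)(800 K) × ln(1.03/6.81)
   = (6.651 kJ/mol)(-1.889) = -12.6 kJ/mol
ΔG < 0, so the forward reaction is spontaneous (proceeds forward).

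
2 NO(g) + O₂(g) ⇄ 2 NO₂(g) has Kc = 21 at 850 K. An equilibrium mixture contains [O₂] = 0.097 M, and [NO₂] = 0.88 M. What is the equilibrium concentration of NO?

At equilibrium, Kc = [NO₂]² / ([NO]²·[O₂]) = 21.
(0.88)² / (([NO])²·(0.097)) = 21
[NO]² = 0.380 ⇒ [NO] = 0.62 M

[NO] = 0.62 M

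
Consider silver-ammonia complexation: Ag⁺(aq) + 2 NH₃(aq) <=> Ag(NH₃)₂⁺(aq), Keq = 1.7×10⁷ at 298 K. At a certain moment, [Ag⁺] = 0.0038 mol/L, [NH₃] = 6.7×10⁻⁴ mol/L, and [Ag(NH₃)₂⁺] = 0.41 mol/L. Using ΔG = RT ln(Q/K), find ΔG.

ΔG = 6.56 kJ/mol

Q = [Ag(NH₃)₂⁺] / ([Ag⁺]·[NH₃]²) = (0.41) / ((0.0038)·(6.7×10⁻⁴)²) = 2.40×10⁸
ΔG = RT ln(Q/Keq) = (8.314 J mol⁻¹ K⁻¹)(298 K) × ln(2.40×10⁸/1.7×10⁷)
   = (2.478 kJ/mol)(2.647) = 6.56 kJ/mol
ΔG > 0, so the forward reaction is non-spontaneous (proceeds in reverse).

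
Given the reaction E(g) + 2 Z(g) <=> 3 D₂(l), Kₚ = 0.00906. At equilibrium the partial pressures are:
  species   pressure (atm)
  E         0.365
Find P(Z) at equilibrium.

P(Z) = 17.4 atm

(D₂ is a pure liquid — omitted from Kₚ.)
At equilibrium, Kₚ = 1 / (P(E)·P(Z)²) = 0.00906.
1 / ((0.365)·(P(Z))²) = 0.00906
P(Z)² = 302 ⇒ P(Z) = 17.4 atm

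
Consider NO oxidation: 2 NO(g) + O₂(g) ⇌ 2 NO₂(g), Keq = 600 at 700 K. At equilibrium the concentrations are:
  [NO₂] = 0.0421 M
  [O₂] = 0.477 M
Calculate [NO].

At equilibrium, Keq = [NO₂]² / ([NO]²·[O₂]) = 600.
(0.0421)² / (([NO])²·(0.477)) = 600
[NO]² = 6.19e-6 ⇒ [NO] = 0.00249 M

[NO] = 0.00249 M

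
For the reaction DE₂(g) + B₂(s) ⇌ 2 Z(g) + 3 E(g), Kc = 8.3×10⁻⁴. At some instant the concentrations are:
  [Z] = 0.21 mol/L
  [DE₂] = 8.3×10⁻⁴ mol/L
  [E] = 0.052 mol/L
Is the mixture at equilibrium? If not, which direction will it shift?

no; Q > K, reaction proceeds in reverse

(B₂ is a pure solid — omitted from Qc.)
Qc = [Z]²·[E]³ / [DE₂] = (0.21)²·(0.052)³ / (8.3×10⁻⁴) = 0.0075
Qc = 0.0075 > Kc = 8.3×10⁻⁴: net reverse reaction.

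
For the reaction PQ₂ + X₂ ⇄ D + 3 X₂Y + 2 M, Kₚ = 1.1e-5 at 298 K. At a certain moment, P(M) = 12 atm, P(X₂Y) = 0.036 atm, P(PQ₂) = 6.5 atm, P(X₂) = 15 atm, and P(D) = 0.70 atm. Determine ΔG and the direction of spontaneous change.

ΔG = 3.66 kJ/mol; the forward reaction is non-spontaneous

Qₚ = P(D)·P(X₂Y)³·P(M)² / (P(PQ₂)·P(X₂)) = (0.70)·(0.036)³·(12)² / ((6.5)·(15)) = 4.82e-5
ΔG = RT ln(Qₚ/Kₚ) = (8.314 J mol⁻¹ K⁻¹)(298 K) × ln(4.82e-5/1.1e-5)
   = (2.478 kJ/mol)(1.477) = 3.66 kJ/mol
ΔG > 0, so the forward reaction is non-spontaneous (proceeds in reverse).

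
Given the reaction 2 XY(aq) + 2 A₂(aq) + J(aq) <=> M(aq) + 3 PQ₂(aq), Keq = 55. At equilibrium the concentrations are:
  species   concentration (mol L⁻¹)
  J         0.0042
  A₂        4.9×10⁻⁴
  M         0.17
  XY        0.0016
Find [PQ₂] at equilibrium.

[PQ₂] = 9.4×10⁻⁵ mol L⁻¹

At equilibrium, Keq = [M]·[PQ₂]³ / ([XY]²·[A₂]²·[J]) = 55.
(0.17)·([PQ₂])³ / ((0.0016)²·(4.9×10⁻⁴)²·(0.0042)) = 55
[PQ₂]³ = 8.35×10⁻¹³ ⇒ [PQ₂] = 9.4×10⁻⁵ mol L⁻¹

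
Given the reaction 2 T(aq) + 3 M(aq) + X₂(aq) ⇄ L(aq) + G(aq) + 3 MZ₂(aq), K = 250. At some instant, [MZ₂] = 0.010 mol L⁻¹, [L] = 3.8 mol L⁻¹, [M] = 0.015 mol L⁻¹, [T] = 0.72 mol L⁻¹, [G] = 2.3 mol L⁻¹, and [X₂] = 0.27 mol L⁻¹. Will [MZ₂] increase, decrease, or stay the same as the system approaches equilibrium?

increase

Q = [L]·[G]·[MZ₂]³ / ([T]²·[M]³·[X₂]) = (3.8)·(2.3)·(0.010)³ / ((0.72)²·(0.015)³·(0.27)) = 19
Q = 19 < K = 250: net forward reaction.
MZ₂ is a product, so it increases.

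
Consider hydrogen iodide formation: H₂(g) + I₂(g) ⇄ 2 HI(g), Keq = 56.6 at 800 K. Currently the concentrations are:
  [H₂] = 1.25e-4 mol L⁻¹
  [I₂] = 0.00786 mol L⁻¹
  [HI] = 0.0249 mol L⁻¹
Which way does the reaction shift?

Q = [HI]² / ([H₂]·[I₂]) = (0.0249)² / ((1.25e-4)·(0.00786)) = 631
Q = 631 > Keq = 56.6, so the reverse reaction proceeds.

to the left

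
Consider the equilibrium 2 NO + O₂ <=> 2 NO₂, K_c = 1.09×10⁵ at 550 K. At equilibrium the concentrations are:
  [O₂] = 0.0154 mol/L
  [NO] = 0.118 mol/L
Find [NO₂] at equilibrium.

At equilibrium, K_c = [NO₂]² / ([NO]²·[O₂]) = 1.09×10⁵.
([NO₂])² / ((0.118)²·(0.0154)) = 1.09×10⁵
[NO₂]² = 23.4 ⇒ [NO₂] = 4.83 mol/L

[NO₂] = 4.83 mol/L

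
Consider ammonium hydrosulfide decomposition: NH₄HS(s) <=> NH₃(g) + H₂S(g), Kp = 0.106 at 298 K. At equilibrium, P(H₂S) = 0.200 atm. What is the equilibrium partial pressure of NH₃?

(NH₄HS is a pure solid — omitted from Kp.)
At equilibrium, Kp = P(NH₃)·P(H₂S) = 0.106.
(P(NH₃))·(0.200) = 0.106
P(NH₃) = 0.530 atm

P(NH₃) = 0.530 atm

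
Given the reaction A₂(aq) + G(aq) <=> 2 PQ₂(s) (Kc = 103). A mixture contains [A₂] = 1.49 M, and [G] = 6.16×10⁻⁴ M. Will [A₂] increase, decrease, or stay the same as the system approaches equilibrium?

(PQ₂ is a pure solid — omitted from Qc.)
Qc = 1 / ([A₂]·[G]) = 1 / ((1.49)·(6.16×10⁻⁴)) = 1090
Qc = 1090 > Kc = 103: net reverse reaction.
A₂ is a reactant, so it increases.

increase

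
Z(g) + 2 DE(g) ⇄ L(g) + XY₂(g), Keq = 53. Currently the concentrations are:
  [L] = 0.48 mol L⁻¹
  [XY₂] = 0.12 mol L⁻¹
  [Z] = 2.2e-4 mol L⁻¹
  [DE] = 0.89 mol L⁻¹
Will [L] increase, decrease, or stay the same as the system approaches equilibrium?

decrease

Q = [L]·[XY₂] / ([Z]·[DE]²) = (0.48)·(0.12) / ((2.2e-4)·(0.89)²) = 330
Q = 330 > Keq = 53: net reverse reaction.
L is a product, so it decreases.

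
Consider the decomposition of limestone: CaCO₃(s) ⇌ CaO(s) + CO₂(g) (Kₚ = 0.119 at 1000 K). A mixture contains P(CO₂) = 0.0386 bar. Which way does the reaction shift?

(CaCO₃, CaO are pure solids — omitted from Qₚ.)
Qₚ = P(CO₂) = 0.0386
Qₚ = 0.0386 < Kₚ = 0.119, so the forward reaction proceeds.

toward products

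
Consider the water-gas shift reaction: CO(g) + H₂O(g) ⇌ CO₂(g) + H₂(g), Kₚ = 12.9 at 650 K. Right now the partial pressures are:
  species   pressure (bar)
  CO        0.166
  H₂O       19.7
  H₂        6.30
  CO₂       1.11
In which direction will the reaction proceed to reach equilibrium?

Qₚ = P(CO₂)·P(H₂) / (P(CO)·P(H₂O)) = (1.11)·(6.30) / ((0.166)·(19.7)) = 2.14
Qₚ = 2.14 < Kₚ = 12.9, so the forward reaction proceeds.

forward (toward products)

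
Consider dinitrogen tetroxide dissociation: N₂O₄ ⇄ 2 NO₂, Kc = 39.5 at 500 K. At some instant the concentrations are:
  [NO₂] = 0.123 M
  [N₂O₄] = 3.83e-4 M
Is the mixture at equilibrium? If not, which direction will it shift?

Qc = [NO₂]² / [N₂O₄] = (0.123)² / (3.83e-4) = 39.5
Qc = 39.5 = Kc; the system is at equilibrium.

yes, at equilibrium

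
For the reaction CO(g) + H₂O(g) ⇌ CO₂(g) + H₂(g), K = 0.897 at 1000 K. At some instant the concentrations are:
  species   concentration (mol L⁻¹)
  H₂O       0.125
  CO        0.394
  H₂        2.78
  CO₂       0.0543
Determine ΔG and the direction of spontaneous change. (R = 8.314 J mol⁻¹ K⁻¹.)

Q = [CO₂]·[H₂] / ([CO]·[H₂O]) = (0.0543)·(2.78) / ((0.394)·(0.125)) = 3.07
ΔG = RT ln(Q/K) = (8.314 J mol⁻¹ K⁻¹)(1000 K) × ln(3.07/0.897)
   = (8.314 kJ/mol)(1.230) = 10.2 kJ/mol
ΔG > 0, so the forward reaction is non-spontaneous (proceeds in reverse).

ΔG = 10.2 kJ/mol; the forward reaction is non-spontaneous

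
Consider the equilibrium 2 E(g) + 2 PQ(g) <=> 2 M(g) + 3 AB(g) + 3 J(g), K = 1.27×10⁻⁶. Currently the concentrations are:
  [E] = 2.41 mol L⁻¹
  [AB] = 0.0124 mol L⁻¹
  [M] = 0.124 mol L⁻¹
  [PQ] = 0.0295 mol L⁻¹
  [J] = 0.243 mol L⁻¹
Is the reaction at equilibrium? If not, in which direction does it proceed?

in the forward direction

Q = [M]²·[AB]³·[J]³ / ([E]²·[PQ]²) = (0.124)²·(0.0124)³·(0.243)³ / ((2.41)²·(0.0295)²) = 8.32×10⁻⁸
Q = 8.32×10⁻⁸ < K = 1.27×10⁻⁶, so the forward reaction proceeds.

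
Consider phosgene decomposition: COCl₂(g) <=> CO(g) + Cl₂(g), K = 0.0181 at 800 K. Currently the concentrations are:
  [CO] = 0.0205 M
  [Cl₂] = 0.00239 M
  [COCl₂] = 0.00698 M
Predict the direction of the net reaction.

to the right

Q = [CO]·[Cl₂] / [COCl₂] = (0.0205)·(0.00239) / (0.00698) = 0.00702
Q = 0.00702 < K = 0.0181, so the forward reaction proceeds.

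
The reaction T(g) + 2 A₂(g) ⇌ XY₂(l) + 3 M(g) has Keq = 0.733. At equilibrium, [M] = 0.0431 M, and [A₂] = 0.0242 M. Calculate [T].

(XY₂ is a pure liquid — omitted from Keq.)
At equilibrium, Keq = [M]³ / ([T]·[A₂]²) = 0.733.
(0.0431)³ / (([T])·(0.0242)²) = 0.733
[T] = 0.187 M

[T] = 0.187 M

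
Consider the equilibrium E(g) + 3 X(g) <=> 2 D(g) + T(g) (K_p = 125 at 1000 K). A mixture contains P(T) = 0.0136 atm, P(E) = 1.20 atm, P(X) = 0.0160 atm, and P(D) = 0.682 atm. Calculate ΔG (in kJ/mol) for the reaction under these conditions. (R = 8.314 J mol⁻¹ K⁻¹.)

Q_p = P(D)²·P(T) / (P(E)·P(X)³) = (0.682)²·(0.0136) / ((1.20)·(0.0160)³) = 1290
ΔG = RT ln(Q_p/K_p) = (8.314 J mol⁻¹ K⁻¹)(1000 K) × ln(1290/125)
   = (8.314 kJ/mol)(2.334) = 19.4 kJ/mol
ΔG > 0, so the forward reaction is non-spontaneous (proceeds in reverse).

ΔG = 19.4 kJ/mol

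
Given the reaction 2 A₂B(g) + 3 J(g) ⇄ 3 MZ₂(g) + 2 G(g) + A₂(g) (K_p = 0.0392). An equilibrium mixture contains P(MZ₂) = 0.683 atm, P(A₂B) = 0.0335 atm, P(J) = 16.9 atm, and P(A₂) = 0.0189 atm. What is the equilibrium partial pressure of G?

P(G) = 5.94 atm

At equilibrium, K_p = P(MZ₂)³·P(G)²·P(A₂) / (P(A₂B)²·P(J)³) = 0.0392.
(0.683)³·(P(G))²·(0.0189) / ((0.0335)²·(16.9)³) = 0.0392
P(G)² = 35.3 ⇒ P(G) = 5.94 atm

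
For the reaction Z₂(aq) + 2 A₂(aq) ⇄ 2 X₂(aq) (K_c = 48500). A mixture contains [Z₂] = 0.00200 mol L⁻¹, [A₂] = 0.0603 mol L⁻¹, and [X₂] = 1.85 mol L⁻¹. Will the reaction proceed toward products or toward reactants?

reverse (toward reactants)

Q_c = [X₂]² / ([Z₂]·[A₂]²) = (1.85)² / ((0.00200)·(0.0603)²) = 4.71×10⁵
Q_c = 4.71×10⁵ > K_c = 48500, so the reverse reaction proceeds.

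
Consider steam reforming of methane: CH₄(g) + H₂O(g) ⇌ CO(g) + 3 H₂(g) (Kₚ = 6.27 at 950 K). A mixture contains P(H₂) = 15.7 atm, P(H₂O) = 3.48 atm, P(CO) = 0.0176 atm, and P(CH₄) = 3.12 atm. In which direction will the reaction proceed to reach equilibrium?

neither direction; the system is at equilibrium

Qₚ = P(CO)·P(H₂)³ / (P(CH₄)·P(H₂O)) = (0.0176)·(15.7)³ / ((3.12)·(3.48)) = 6.27
Qₚ = 6.27 = Kₚ, so the system is already at equilibrium.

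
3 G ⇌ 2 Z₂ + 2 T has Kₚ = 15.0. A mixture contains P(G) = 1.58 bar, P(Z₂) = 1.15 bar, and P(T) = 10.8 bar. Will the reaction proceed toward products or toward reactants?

Qₚ = P(Z₂)²·P(T)² / P(G)³ = (1.15)²·(10.8)² / (1.58)³ = 39.1
Qₚ = 39.1 > Kₚ = 15.0, so the reverse reaction proceeds.

to the left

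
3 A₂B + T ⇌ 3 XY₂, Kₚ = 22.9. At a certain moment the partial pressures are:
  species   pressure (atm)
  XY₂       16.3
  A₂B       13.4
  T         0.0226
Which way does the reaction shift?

to the left

Qₚ = P(XY₂)³ / (P(A₂B)³·P(T)) = (16.3)³ / ((13.4)³·(0.0226)) = 79.6
Qₚ = 79.6 > Kₚ = 22.9, so the reverse reaction proceeds.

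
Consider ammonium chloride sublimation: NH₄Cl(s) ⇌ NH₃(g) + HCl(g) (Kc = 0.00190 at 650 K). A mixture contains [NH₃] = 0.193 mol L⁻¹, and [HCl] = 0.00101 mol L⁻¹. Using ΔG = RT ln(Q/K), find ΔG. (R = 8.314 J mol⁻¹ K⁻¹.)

(NH₄Cl is a pure solid — omitted from Qc.)
Qc = [NH₃]·[HCl] = (0.193)·(0.00101) = 1.95e-4
ΔG = RT ln(Qc/Kc) = (8.314 J mol⁻¹ K⁻¹)(650 K) × ln(1.95e-4/0.00190)
   = (5.404 kJ/mol)(-2.277) = -12.3 kJ/mol
ΔG < 0, so the forward reaction is spontaneous (proceeds forward).

ΔG = -12.3 kJ/mol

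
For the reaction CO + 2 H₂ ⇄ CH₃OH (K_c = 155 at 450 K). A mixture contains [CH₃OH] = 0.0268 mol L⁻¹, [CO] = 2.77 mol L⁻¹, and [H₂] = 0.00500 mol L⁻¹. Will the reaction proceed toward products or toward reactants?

reverse (toward reactants)

Q_c = [CH₃OH] / ([CO]·[H₂]²) = (0.0268) / ((2.77)·(0.00500)²) = 387
Q_c = 387 > K_c = 155, so the reverse reaction proceeds.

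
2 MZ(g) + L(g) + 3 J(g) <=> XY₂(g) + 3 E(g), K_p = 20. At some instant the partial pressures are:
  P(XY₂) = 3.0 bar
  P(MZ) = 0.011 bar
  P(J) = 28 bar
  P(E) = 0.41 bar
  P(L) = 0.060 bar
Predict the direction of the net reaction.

Q_p = P(XY₂)·P(E)³ / (P(MZ)²·P(L)·P(J)³) = (3.0)·(0.41)³ / ((0.011)²·(0.060)·(28)³) = 1.3
Q_p = 1.3 < K_p = 20, so the forward reaction proceeds.

to the right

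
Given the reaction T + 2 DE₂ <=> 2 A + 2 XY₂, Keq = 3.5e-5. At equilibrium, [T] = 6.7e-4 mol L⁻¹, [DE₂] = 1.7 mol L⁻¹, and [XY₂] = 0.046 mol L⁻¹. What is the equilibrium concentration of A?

At equilibrium, Keq = [A]²·[XY₂]² / ([T]·[DE₂]²) = 3.5e-5.
([A])²·(0.046)² / ((6.7e-4)·(1.7)²) = 3.5e-5
[A]² = 3.20e-5 ⇒ [A] = 0.0057 mol L⁻¹

[A] = 0.0057 mol L⁻¹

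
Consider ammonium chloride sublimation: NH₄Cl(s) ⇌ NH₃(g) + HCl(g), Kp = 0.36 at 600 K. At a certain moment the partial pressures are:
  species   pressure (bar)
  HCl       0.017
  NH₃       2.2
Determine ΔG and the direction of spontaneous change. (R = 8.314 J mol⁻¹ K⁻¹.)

ΔG = -11.3 kJ/mol; the forward reaction is spontaneous

(NH₄Cl is a pure solid — omitted from Qp.)
Qp = P(NH₃)·P(HCl) = (2.2)·(0.017) = 0.0374
ΔG = RT ln(Qp/Kp) = (8.314 J mol⁻¹ K⁻¹)(600 K) × ln(0.0374/0.36)
   = (4.988 kJ/mol)(-2.264) = -11.3 kJ/mol
ΔG < 0, so the forward reaction is spontaneous (proceeds forward).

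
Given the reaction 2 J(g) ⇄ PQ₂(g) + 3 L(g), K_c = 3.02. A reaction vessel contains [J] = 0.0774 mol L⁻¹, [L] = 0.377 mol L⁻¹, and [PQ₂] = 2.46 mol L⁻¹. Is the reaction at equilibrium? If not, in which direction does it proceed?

Q_c = [PQ₂]·[L]³ / [J]² = (2.46)·(0.377)³ / (0.0774)² = 22.0
Q_c = 22.0 > K_c = 3.02, so the reverse reaction proceeds.

reverse (toward reactants)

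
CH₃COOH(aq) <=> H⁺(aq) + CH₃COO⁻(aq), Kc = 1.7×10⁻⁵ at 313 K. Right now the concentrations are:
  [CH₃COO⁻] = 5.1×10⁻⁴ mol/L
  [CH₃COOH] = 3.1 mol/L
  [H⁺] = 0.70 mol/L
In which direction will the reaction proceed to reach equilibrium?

Qc = [H⁺]·[CH₃COO⁻] / [CH₃COOH] = (0.70)·(5.1×10⁻⁴) / (3.1) = 1.2×10⁻⁴
Qc = 1.2×10⁻⁴ > Kc = 1.7×10⁻⁵, so the reverse reaction proceeds.

reverse (toward reactants)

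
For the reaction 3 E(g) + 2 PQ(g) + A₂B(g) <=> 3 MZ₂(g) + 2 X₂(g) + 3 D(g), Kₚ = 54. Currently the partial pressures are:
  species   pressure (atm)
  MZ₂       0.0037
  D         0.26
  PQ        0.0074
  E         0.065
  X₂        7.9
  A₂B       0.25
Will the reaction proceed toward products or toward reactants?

Qₚ = P(MZ₂)³·P(X₂)²·P(D)³ / (P(E)³·P(PQ)²·P(A₂B)) = (0.0037)³·(7.9)²·(0.26)³ / ((0.065)³·(0.0074)²·(0.25)) = 15
Qₚ = 15 < Kₚ = 54, so the forward reaction proceeds.

forward (toward products)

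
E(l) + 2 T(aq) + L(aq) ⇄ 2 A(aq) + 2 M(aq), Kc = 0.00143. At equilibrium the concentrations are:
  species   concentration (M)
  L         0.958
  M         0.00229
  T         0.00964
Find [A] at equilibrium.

[A] = 0.156 M

(E is a pure liquid — omitted from Kc.)
At equilibrium, Kc = [A]²·[M]² / ([T]²·[L]) = 0.00143.
([A])²·(0.00229)² / ((0.00964)²·(0.958)) = 0.00143
[A]² = 0.0243 ⇒ [A] = 0.156 M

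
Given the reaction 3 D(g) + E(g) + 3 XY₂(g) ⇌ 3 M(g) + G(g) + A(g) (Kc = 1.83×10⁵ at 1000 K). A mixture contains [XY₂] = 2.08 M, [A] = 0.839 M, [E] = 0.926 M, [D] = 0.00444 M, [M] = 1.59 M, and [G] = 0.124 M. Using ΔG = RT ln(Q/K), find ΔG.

Qc = [M]³·[G]·[A] / ([D]³·[E]·[XY₂]³) = (1.59)³·(0.124)·(0.839) / ((0.00444)³·(0.926)·(2.08)³) = 5.73×10⁵
ΔG = RT ln(Qc/Kc) = (8.314 J mol⁻¹ K⁻¹)(1000 K) × ln(5.73×10⁵/1.83×10⁵)
   = (8.314 kJ/mol)(1.141) = 9.49 kJ/mol
ΔG > 0, so the forward reaction is non-spontaneous (proceeds in reverse).

ΔG = 9.49 kJ/mol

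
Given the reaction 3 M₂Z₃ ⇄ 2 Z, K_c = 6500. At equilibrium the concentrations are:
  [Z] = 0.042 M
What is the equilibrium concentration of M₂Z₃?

[M₂Z₃] = 0.0065 M

At equilibrium, K_c = [Z]² / [M₂Z₃]³ = 6500.
(0.042)² / ([M₂Z₃])³ = 6500
[M₂Z₃]³ = 2.71×10⁻⁷ ⇒ [M₂Z₃] = 0.0065 M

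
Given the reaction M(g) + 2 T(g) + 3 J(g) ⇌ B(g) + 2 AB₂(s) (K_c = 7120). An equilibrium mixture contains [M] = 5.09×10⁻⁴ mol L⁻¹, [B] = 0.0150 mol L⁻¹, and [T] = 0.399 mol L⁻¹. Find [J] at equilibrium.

(AB₂ is a pure solid — omitted from K_c.)
At equilibrium, K_c = [B] / ([M]·[T]²·[J]³) = 7120.
(0.0150) / ((5.09×10⁻⁴)·(0.399)²·([J])³) = 7120
[J]³ = 0.0260 ⇒ [J] = 0.296 mol L⁻¹

[J] = 0.296 mol L⁻¹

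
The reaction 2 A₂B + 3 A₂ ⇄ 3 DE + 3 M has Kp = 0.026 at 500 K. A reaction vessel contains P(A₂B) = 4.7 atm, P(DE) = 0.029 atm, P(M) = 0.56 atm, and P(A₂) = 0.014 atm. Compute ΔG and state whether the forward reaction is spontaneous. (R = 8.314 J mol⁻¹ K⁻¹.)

ΔG = 4.16 kJ/mol; the forward reaction is non-spontaneous

Qp = P(DE)³·P(M)³ / (P(A₂B)²·P(A₂)³) = (0.029)³·(0.56)³ / ((4.7)²·(0.014)³) = 0.0707
ΔG = RT ln(Qp/Kp) = (8.314 J mol⁻¹ K⁻¹)(500 K) × ln(0.0707/0.026)
   = (4.157 kJ/mol)(1.000) = 4.16 kJ/mol
ΔG > 0, so the forward reaction is non-spontaneous (proceeds in reverse).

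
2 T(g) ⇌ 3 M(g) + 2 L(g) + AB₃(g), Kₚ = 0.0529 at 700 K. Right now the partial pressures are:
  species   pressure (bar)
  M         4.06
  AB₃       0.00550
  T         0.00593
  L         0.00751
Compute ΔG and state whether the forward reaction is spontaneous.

ΔG = 14.0 kJ/mol; the forward reaction is non-spontaneous

Qₚ = P(M)³·P(L)²·P(AB₃) / P(T)² = (4.06)³·(0.00751)²·(0.00550) / (0.00593)² = 0.590
ΔG = RT ln(Qₚ/Kₚ) = (8.314 J mol⁻¹ K⁻¹)(700 K) × ln(0.590/0.0529)
   = (5.820 kJ/mol)(2.412) = 14.0 kJ/mol
ΔG > 0, so the forward reaction is non-spontaneous (proceeds in reverse).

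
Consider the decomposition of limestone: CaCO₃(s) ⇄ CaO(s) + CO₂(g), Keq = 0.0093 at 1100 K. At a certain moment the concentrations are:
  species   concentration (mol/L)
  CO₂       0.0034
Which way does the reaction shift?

forward (toward products)

(CaCO₃, CaO are pure solids — omitted from Q.)
Q = [CO₂] = 0.0034
Q = 0.0034 < Keq = 0.0093, so the forward reaction proceeds.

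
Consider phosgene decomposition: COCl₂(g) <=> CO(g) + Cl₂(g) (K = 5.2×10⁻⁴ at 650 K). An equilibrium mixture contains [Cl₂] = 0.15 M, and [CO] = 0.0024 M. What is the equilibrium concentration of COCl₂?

[COCl₂] = 0.69 M

At equilibrium, K = [CO]·[Cl₂] / [COCl₂] = 5.2×10⁻⁴.
(0.0024)·(0.15) / ([COCl₂]) = 5.2×10⁻⁴
[COCl₂] = 0.692 = 0.69 M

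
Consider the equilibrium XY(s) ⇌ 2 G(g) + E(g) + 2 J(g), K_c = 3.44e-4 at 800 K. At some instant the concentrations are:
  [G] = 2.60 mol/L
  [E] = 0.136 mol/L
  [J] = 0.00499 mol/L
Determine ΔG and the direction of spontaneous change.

(XY is a pure solid — omitted from Q_c.)
Q_c = [G]²·[E]·[J]² = (2.60)²·(0.136)·(0.00499)² = 2.29e-5
ΔG = RT ln(Q_c/K_c) = (8.314 J mol⁻¹ K⁻¹)(800 K) × ln(2.29e-5/3.44e-4)
   = (6.651 kJ/mol)(-2.710) = -18.0 kJ/mol
ΔG < 0, so the forward reaction is spontaneous (proceeds forward).

ΔG = -18.0 kJ/mol; the forward reaction is spontaneous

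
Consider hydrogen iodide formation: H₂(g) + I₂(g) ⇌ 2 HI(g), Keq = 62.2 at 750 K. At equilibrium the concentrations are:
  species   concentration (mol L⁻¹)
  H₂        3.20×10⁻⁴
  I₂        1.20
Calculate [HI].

At equilibrium, Keq = [HI]² / ([H₂]·[I₂]) = 62.2.
([HI])² / ((3.20×10⁻⁴)·(1.20)) = 62.2
[HI]² = 0.0239 ⇒ [HI] = 0.155 mol L⁻¹

[HI] = 0.155 mol L⁻¹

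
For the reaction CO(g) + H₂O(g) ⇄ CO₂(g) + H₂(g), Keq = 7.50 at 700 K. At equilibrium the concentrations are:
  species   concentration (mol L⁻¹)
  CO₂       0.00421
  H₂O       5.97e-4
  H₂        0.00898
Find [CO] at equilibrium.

At equilibrium, Keq = [CO₂]·[H₂] / ([CO]·[H₂O]) = 7.50.
(0.00421)·(0.00898) / (([CO])·(5.97e-4)) = 7.50
[CO] = 0.00844 mol L⁻¹

[CO] = 0.00844 mol L⁻¹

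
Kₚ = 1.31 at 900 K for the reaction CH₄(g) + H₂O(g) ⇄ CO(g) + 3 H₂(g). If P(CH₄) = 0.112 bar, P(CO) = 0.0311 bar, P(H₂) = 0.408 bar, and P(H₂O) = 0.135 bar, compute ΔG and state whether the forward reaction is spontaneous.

ΔG = -16.7 kJ/mol; the forward reaction is spontaneous

Qₚ = P(CO)·P(H₂)³ / (P(CH₄)·P(H₂O)) = (0.0311)·(0.408)³ / ((0.112)·(0.135)) = 0.140
ΔG = RT ln(Qₚ/Kₚ) = (8.314 J mol⁻¹ K⁻¹)(900 K) × ln(0.140/1.31)
   = (7.483 kJ/mol)(-2.236) = -16.7 kJ/mol
ΔG < 0, so the forward reaction is spontaneous (proceeds forward).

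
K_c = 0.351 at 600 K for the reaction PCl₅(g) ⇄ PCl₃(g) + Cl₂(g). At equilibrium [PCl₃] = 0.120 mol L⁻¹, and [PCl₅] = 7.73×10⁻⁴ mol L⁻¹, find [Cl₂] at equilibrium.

At equilibrium, K_c = [PCl₃]·[Cl₂] / [PCl₅] = 0.351.
(0.120)·([Cl₂]) / (7.73×10⁻⁴) = 0.351
[Cl₂] = 0.00226 mol L⁻¹

[Cl₂] = 0.00226 mol L⁻¹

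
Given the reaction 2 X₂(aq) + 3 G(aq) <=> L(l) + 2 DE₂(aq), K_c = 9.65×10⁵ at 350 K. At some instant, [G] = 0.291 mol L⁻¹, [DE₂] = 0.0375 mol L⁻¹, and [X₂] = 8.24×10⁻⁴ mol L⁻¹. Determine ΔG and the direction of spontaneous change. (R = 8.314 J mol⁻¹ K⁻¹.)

(L is a pure liquid — omitted from Q_c.)
Q_c = [DE₂]² / ([X₂]²·[G]³) = (0.0375)² / ((8.24×10⁻⁴)²·(0.291)³) = 84000
ΔG = RT ln(Q_c/K_c) = (8.314 J mol⁻¹ K⁻¹)(350 K) × ln(84000/9.65×10⁵)
   = (2.910 kJ/mol)(-2.441) = -7.10 kJ/mol
ΔG < 0, so the forward reaction is spontaneous (proceeds forward).

ΔG = -7.10 kJ/mol; the forward reaction is spontaneous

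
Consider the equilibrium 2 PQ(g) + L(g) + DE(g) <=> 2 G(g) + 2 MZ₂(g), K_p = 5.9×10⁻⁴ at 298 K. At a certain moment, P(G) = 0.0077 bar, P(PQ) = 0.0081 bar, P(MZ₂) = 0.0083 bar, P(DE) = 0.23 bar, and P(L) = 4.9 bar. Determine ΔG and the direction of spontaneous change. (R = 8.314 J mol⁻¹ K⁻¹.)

Q_p = P(G)²·P(MZ₂)² / (P(PQ)²·P(L)·P(DE)) = (0.0077)²·(0.0083)² / ((0.0081)²·(4.9)·(0.23)) = 5.52×10⁻⁵
ΔG = RT ln(Q_p/K_p) = (8.314 J mol⁻¹ K⁻¹)(298 K) × ln(5.52×10⁻⁵/5.9×10⁻⁴)
   = (2.478 kJ/mol)(-2.369) = -5.87 kJ/mol
ΔG < 0, so the forward reaction is spontaneous (proceeds forward).

ΔG = -5.87 kJ/mol; the forward reaction is spontaneous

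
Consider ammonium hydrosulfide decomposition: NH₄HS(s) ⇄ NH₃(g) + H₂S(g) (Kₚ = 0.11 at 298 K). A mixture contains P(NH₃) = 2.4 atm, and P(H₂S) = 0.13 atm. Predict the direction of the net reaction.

reverse (toward reactants)

(NH₄HS is a pure solid — omitted from Qₚ.)
Qₚ = P(NH₃)·P(H₂S) = (2.4)·(0.13) = 0.31
Qₚ = 0.31 > Kₚ = 0.11, so the reverse reaction proceeds.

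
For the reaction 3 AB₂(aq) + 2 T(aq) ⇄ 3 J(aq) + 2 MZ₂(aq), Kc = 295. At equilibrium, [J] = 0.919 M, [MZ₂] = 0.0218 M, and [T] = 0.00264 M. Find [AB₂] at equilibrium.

[AB₂] = 0.564 M

At equilibrium, Kc = [J]³·[MZ₂]² / ([AB₂]³·[T]²) = 295.
(0.919)³·(0.0218)² / (([AB₂])³·(0.00264)²) = 295
[AB₂]³ = 0.179 ⇒ [AB₂] = 0.564 M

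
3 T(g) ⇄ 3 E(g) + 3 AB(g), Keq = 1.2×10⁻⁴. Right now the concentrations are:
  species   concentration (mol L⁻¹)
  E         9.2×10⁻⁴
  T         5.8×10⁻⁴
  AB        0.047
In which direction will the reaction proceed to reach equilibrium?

Q = [E]³·[AB]³ / [T]³ = (9.2×10⁻⁴)³·(0.047)³ / (5.8×10⁻⁴)³ = 4.1×10⁻⁴
Q = 4.1×10⁻⁴ > Keq = 1.2×10⁻⁴, so the reverse reaction proceeds.

reverse (toward reactants)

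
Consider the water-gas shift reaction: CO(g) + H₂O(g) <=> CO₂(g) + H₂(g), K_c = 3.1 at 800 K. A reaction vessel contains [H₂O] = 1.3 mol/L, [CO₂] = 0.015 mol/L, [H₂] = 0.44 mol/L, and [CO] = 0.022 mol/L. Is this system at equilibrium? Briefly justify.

no; Q < K, reaction proceeds forward

Q_c = [CO₂]·[H₂] / ([CO]·[H₂O]) = (0.015)·(0.44) / ((0.022)·(1.3)) = 0.23
Q_c = 0.23 < K_c = 3.1: net forward reaction.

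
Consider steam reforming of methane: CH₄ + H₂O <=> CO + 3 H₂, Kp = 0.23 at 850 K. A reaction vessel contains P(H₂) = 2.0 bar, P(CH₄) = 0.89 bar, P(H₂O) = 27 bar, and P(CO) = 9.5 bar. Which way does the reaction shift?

Qp = P(CO)·P(H₂)³ / (P(CH₄)·P(H₂O)) = (9.5)·(2.0)³ / ((0.89)·(27)) = 3.2
Qp = 3.2 > Kp = 0.23, so the reverse reaction proceeds.

reverse (toward reactants)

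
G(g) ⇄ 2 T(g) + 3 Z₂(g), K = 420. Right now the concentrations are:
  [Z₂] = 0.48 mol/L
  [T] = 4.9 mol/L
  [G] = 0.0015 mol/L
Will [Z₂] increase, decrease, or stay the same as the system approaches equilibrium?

decrease

Q = [T]²·[Z₂]³ / [G] = (4.9)²·(0.48)³ / (0.0015) = 1800
Q = 1800 > K = 420: net reverse reaction.
Z₂ is a product, so it decreases.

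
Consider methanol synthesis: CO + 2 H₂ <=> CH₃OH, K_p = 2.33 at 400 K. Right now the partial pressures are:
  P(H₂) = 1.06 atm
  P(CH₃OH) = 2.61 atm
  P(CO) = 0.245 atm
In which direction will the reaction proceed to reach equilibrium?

reverse (toward reactants)

Q_p = P(CH₃OH) / (P(CO)·P(H₂)²) = (2.61) / ((0.245)·(1.06)²) = 9.48
Q_p = 9.48 > K_p = 2.33, so the reverse reaction proceeds.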